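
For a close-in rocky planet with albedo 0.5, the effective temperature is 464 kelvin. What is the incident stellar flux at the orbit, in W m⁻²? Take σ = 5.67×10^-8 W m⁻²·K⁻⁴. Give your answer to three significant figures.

21000 W m⁻²

From S(1−α)/4 = σT⁴: S = 4σT⁴/(1−α).
The emitted flux is σT⁴ = 2628 W m⁻².
So S = 4×2628/(1−0.5) = 21030 W m⁻².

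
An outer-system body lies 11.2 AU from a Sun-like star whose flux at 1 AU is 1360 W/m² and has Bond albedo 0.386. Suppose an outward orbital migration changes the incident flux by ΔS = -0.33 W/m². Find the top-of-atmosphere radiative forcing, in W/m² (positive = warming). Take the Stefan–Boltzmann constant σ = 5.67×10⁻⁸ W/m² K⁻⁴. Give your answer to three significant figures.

-0.0507 W/m²

Irradiance scales as 1/d², so S = 1360 W/m² × (1/11.2)² = 10.84 W/m².
Only a fraction (1−α) is absorbed and it's spread over 4πR², so ΔF = (1−α)ΔS/4 = -0.05065 W/m².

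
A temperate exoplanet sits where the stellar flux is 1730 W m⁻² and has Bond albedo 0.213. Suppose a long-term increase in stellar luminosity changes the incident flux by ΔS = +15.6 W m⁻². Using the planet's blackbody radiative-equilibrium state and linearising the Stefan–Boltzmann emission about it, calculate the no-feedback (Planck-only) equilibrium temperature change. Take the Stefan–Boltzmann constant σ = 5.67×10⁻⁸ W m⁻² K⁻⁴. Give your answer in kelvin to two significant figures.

Reference equilibrium: T_e = [S(1−α)/(4σ)]^(1/4) = 278.4 K.
TOA radiative forcing: ΔF = (1−α)ΔS/4 = 0.787·(+15.6)/4 = 3.069 W m⁻².
Linearising σT⁴ gives d(σT⁴)/dT = 4σT_e³ = 4.891 W m⁻² per K.
So ΔT₀ = 3.069/4.891 = 0.627 K.

0.63 K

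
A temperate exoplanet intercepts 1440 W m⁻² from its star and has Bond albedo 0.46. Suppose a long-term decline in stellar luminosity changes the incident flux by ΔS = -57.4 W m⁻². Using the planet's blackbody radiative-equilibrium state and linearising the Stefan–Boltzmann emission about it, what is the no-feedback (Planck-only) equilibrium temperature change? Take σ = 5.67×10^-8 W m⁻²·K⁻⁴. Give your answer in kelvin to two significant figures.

-2.4 K

The baseline emission temperature is T_e = 242.0 K.
TOA radiative forcing: ΔF = (1−α)ΔS/4 = 0.54·(-57.4)/4 = -7.749 W m⁻².
Linearising σT⁴ gives d(σT⁴)/dT = 4σT_e³ = 3.213 W m⁻² per K.
Hence the no-feedback warming is ΔF/(4σT_e³) = -2.41 K.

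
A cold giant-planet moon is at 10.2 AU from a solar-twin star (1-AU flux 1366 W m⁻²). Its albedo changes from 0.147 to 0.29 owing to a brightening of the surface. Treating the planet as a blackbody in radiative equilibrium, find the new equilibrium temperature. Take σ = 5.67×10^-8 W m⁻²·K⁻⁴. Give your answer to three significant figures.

80.1 kelvin

Flux at the orbit: S = 1366/(10.2)² = 13.13 W m⁻².
T₂ = [S(1−α₂)/(4σ)]^(1/4) = [13.13·0.71/(4σ)]^(1/4) = 80.07 K.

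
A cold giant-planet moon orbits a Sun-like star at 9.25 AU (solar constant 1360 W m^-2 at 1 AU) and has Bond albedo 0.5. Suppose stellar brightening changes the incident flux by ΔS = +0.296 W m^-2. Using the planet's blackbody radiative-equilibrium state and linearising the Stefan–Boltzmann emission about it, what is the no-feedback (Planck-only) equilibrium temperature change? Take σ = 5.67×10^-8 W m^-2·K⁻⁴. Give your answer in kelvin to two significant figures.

By the inverse-square law, S = 1360/9.25² = 15.89 W m^-2.
The baseline emission temperature is T_e = 76.94 K.
ΔF = Δ[S(1−α)]/4 = (1−0.5)·+0.296/4 = 0.03700 W m^-2.
Planck response: λ_P = 4σT_e³ = 4·5.67×10⁻⁸·(76.94)³ = 0.1033 W m^-2/K.
ΔT₀ = ΔF/λ_P = 0.03700/0.1033 = 0.358 K.

0.36 kelvin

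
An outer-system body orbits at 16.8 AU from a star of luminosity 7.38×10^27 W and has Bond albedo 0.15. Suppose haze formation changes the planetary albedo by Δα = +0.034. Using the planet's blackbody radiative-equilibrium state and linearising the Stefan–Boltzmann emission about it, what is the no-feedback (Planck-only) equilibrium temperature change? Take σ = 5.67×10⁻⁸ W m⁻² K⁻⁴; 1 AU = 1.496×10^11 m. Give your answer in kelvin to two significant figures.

Orbital distance: d = 16.8 AU = 2.513×10^12 m.
Flux at the orbit: S = L/(4πd²) = 7.38×10^27/(4π·(2.51×10^12)²) = 92.97 W m⁻².
Unperturbed T_e = [92.97·(1−0.15)/(4σ)]^¼ = 136.6 K.
ΔF = −(S/4)Δα = −(92.97/4)×(+0.034) = -0.7903 W m⁻².
The Planck feedback parameter is 4σT_e³ = 0.5784 W m⁻²/K.
Hence the no-feedback warming is ΔF/(4σT_e³) = -1.37 K.

-1.4 kelvin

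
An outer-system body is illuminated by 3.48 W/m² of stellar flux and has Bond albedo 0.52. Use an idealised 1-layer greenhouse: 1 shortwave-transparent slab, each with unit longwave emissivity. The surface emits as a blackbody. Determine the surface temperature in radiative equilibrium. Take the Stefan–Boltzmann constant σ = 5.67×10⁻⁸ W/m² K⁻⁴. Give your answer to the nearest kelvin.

Top-of-atmosphere balance: σT_e⁴ = S(1−α)/4 = 0.4176 W/m² → T_e = 52.09 K.
Layer-by-layer balance gives σT_s⁴ = (N+1)σT_e⁴, so T_s = 2^¼·52.09 = 61.95 K.

62 K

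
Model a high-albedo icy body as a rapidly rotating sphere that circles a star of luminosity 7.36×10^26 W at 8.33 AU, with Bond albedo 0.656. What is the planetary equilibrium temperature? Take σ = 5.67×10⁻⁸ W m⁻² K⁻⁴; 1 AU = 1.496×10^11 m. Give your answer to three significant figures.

d = 8.33 × 1.496×10^11 m = 1.246×10^12 m.
S = L/(4πd²) = 37.72 W m⁻².
The planet absorbs (1−α)S over its disc πR² and re-emits over 4πR², so the mean absorbed flux is (1−0.656)·37.72/4 = 3.243 W m⁻².
Balancing against σT⁴: T = (3.243/5.67×10⁻⁸)^(1/4) = 86.97 K.

87.0 K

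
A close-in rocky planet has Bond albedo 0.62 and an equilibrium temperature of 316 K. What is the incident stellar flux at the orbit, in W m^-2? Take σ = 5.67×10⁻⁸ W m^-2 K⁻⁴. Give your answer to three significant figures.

5950 W m^-2

From S(1−α)/4 = σT⁴: S = 4σT⁴/(1−α).
σT⁴ = 5.67×10⁻⁸·(316)⁴ = 565.4 W m^-2.
So S = 4×565.4/(1−0.62) = 5951 W m^-2.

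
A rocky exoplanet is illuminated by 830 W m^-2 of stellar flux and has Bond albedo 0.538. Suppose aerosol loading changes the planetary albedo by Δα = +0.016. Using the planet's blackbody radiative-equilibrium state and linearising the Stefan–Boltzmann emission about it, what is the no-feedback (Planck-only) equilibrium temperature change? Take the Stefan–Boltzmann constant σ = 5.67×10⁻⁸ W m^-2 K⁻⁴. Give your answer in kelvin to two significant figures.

-1.8 K

Unperturbed T_e = [830.0·(1−0.538)/(4σ)]^¼ = 202.8 K.
The change in absorbed flux is Δ[S(1−α)/4] = −SΔα/4 = -3.320 W m^-2.
Linearising σT⁴ gives d(σT⁴)/dT = 4σT_e³ = 1.891 W m^-2 per K.
Hence the no-feedback warming is ΔF/(4σT_e³) = -1.76 K.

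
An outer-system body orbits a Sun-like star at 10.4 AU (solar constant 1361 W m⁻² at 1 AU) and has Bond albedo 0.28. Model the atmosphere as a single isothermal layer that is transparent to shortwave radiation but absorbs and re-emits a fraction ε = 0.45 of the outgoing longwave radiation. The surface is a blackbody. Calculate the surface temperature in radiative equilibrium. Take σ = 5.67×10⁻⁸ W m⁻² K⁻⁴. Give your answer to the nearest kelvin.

85 kelvin

By the inverse-square law, S = 1361/10.4² = 12.58 W m⁻².
Effective emission temperature (TOA balance): σT_e⁴ = S(1−α)/4 = 2.265 W m⁻² → T_e = 79.50 K.
Surface balance with a leaky layer gives σT_s⁴ = σT_e⁴·2/(2−ε), so T_s = T_e·[2/(2−0.45)]^(1/4) = 84.73 K.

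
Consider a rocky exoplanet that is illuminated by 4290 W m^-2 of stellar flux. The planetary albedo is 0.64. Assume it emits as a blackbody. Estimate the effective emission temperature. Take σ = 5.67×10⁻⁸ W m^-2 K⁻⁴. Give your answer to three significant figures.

287 K

Averaging over the sphere, the absorbed flux is S(1−α)/4 = 386.1 W m^-2.
In equilibrium σT⁴ equals this, so T = 287.3 K.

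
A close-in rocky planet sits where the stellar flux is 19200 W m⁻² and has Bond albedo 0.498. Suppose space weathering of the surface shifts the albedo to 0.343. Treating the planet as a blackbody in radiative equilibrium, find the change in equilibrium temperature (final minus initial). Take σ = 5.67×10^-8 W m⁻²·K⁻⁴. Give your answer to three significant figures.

Initial: T₁ = [S(1−0.498)/(4σ)]^(1/4) = 454.0 K.
After:  T₂ = [19200·0.657/(4σ)]^(1/4) = 485.6 K.
Change: 485.6 − 454.0 = 31.59 K.

31.6 kelvin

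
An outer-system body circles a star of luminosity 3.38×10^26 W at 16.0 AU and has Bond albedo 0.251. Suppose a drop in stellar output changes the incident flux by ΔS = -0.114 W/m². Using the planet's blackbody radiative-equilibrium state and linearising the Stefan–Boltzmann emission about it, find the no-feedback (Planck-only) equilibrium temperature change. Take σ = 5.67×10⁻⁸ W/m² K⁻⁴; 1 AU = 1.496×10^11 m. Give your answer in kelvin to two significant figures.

-0.38 kelvin

d = 16.0 × 1.496×10^11 m = 2.394×10^12 m.
Flux at the orbit: S = L/(4πd²) = 3.38×10^26/(4π·(2.39×10^12)²) = 4.695 W/m².
Unperturbed T_e = [4.695·(1−0.251)/(4σ)]^¼ = 62.75 K.
ΔF = Δ[S(1−α)]/4 = (1−0.251)·-0.114/4 = -0.02135 W/m².
Planck response: λ_P = 4σT_e³ = 4·5.67×10⁻⁸·(62.75)³ = 0.05604 W/m²/K.
Hence the no-feedback warming is ΔF/(4σT_e³) = -0.381 K.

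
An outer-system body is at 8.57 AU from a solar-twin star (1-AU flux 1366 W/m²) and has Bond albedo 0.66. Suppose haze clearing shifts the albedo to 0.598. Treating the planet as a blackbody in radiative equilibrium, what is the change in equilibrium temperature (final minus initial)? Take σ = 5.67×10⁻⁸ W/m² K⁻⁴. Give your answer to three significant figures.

3.11 K

Flux at the orbit: S = 1366/(8.57)² = 18.60 W/m².
With α = 0.66, T₁ = 72.67 K.
Final:   T₂ = [S(1−0.598)/(4σ)]^(1/4) = 75.77 K.
Change: 75.77 − 72.67 = 3.108 K.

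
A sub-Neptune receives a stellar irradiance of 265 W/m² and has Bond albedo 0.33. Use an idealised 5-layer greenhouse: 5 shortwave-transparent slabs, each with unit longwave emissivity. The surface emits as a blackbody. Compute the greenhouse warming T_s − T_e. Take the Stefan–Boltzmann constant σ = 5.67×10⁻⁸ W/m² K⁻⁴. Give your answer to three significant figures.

The effective emission temperature is T_e = [S(1−α)/(4σ)]^¼ = 167.3 K.
T_s = (N+1)^(1/4)·T_e = 261.8 K.
Warming: T_s − T_e = 94.52 K.

94.5 K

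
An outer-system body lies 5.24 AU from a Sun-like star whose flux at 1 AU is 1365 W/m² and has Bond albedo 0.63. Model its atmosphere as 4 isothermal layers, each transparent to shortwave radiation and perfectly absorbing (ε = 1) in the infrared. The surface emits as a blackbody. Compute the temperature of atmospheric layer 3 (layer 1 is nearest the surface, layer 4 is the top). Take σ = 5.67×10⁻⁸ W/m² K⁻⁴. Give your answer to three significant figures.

Irradiance scales as 1/d², so S = 1365 W/m² × (1/5.24)² = 49.71 W/m².
The effective emission temperature is T_e = [S(1−α)/(4σ)]^¼ = 94.90 K.
Each opaque layer satisfies 2T_j⁴ = T_{j−1}⁴ + T_{j+1}⁴, giving T_k⁴ = (N+1−k)T_e⁴.
T_3 = (2)^(1/4)·94.90 = 112.9 K.

113 K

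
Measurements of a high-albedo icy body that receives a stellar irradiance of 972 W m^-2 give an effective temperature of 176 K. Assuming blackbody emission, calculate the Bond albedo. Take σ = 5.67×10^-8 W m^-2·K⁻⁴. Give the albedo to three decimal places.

0.776

Rearranging the radiative balance, α = 1 − 4σT⁴/S.
σT⁴ = 54.40 W m^-2, so 4σT⁴ = 217.6 W m^-2.
Hence α = 1 − 217.6/972.0 = 0.7761.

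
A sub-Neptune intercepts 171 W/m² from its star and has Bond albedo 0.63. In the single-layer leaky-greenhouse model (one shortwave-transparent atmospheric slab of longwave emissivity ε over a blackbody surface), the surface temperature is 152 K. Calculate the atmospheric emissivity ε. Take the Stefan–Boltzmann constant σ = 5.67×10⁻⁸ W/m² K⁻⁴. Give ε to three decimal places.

TOA balance gives T_e = 129.2 K.
Inverting T_s⁴ = 2T_e⁴/(2−ε): (T_e/T_s)⁴ = 0.5226, so ε = 2(1 − 0.5226) = 0.9548.

0.955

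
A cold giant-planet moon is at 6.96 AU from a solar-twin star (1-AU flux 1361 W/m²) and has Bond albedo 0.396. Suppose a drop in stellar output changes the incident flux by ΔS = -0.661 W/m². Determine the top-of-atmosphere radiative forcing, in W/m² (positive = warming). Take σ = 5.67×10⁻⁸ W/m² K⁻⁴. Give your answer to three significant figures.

-0.0998 W/m²

By the inverse-square law, S = 1361/6.96² = 28.10 W/m².
TOA radiative forcing: ΔF = (1−α)ΔS/4 = 0.604·(-0.661)/4 = -0.09981 W/m².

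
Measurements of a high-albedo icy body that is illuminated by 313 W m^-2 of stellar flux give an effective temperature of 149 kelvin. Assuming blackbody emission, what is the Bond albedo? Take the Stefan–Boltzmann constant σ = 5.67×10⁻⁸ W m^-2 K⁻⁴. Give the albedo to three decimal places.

Rearranging the radiative balance, α = 1 − 4σT⁴/S.
4σT⁴ = 4·5.67×10⁻⁸·(149)⁴ = 111.8 W m^-2.
1−α = 111.8/313.0 = 0.3571, so α = 0.6429.

0.643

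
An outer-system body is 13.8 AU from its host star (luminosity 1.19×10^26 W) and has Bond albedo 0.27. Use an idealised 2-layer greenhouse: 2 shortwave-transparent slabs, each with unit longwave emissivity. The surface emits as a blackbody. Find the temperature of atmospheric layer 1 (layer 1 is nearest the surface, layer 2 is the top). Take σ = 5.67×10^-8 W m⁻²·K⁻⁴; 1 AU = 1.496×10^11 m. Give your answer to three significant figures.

d = 13.8 × 1.496×10^11 m = 2.064×10^12 m.
Spreading L over a sphere of radius d: S = 1.19×10^26/(4π·2.06×10^12²) = 2.222 W m⁻².
Top-of-atmosphere balance: σT_e⁴ = S(1−α)/4 = 0.4055 W m⁻² → T_e = 51.71 K.
The net upward flux σT_e⁴ is constant between every pair of levels, so T_k⁴ = (N+1−k)T_e⁴.
With k = 1: T_1 = (2+1−1)^¼·51.71 K = 61.50 K.

61.5 K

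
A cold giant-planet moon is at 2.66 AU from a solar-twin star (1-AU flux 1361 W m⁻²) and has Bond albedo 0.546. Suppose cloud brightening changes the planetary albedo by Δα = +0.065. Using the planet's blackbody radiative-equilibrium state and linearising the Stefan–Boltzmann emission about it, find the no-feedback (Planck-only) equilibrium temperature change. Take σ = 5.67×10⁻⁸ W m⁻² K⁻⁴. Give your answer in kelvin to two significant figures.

-5.0 kelvin

Irradiance scales as 1/d², so S = 1361 W m⁻² × (1/2.66)² = 192.4 W m⁻².
Unperturbed T_e = [192.4·(1−0.546)/(4σ)]^¼ = 140.1 K.
The change in absorbed flux is Δ[S(1−α)/4] = −SΔα/4 = -3.126 W m⁻².
Linearising σT⁴ gives d(σT⁴)/dT = 4σT_e³ = 0.6234 W m⁻² per K.
ΔT₀ = ΔF/λ_P = -3.126/0.6234 = -5.01 K.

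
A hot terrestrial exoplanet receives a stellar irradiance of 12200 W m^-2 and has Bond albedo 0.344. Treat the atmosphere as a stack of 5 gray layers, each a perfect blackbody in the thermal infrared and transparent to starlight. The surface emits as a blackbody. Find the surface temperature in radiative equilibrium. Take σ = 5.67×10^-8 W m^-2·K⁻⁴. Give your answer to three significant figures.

OLR = S(1−α)/4 = 2001 W m^-2; the top layer radiates at T_e = 433.4 K.
For an N-layer opaque stack, T_s⁴ = (N+1)T_e⁴, hence T_s = (6)^(1/4)×433.4 K = 678.3 K.

678 kelvin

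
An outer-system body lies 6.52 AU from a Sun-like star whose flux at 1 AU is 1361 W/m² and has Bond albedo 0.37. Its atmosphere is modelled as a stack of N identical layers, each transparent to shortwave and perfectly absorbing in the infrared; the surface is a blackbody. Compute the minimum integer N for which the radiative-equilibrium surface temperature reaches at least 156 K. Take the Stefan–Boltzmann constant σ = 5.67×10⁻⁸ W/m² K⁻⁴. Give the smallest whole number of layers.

6

By the inverse-square law, S = 1361/6.52² = 32.02 W/m².
Top-of-atmosphere balance: σT_e⁴ = S(1−α)/4 = 5.042 W/m² → T_e = 97.11 K.
Since T_s⁴ = (N+1)T_e⁴, we need N ≥ (T_s/T_e)⁴ − 1 = 5.659.
Rounding up, N = 6.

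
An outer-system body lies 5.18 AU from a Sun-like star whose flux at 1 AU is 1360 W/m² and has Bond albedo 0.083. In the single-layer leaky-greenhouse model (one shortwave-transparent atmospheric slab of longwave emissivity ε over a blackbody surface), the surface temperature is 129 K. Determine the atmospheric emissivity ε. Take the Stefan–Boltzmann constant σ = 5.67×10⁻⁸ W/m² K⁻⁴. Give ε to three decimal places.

Irradiance scales as 1/d², so S = 1360 W/m² × (1/5.18)² = 50.68 W/m².
Effective temperature: T_e = [S(1−α)/(4σ)]^(1/4) = 119.6 K.
Since (2−ε)/2 = (T_e/T_s)⁴ = 0.7400, ε = 0.5199.

0.520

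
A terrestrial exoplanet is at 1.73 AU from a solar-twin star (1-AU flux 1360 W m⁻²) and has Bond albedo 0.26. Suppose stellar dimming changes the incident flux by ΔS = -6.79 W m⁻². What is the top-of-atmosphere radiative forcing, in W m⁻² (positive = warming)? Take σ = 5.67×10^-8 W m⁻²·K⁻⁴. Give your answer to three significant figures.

Irradiance scales as 1/d², so S = 1360 W m⁻² × (1/1.73)² = 454.4 W m⁻².
TOA radiative forcing: ΔF = (1−α)ΔS/4 = 0.74·(-6.79)/4 = -1.256 W m⁻².

-1.26 W m⁻²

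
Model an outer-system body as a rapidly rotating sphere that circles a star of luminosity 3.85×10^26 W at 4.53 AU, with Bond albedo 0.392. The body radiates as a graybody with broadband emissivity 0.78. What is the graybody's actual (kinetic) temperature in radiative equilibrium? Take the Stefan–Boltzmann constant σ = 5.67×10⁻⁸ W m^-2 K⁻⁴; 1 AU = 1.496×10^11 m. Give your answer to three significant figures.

123 K

d = 4.53 × 1.496×10^11 m = 6.777×10^11 m.
Flux at the orbit: S = L/(4πd²) = 3.85×10^26/(4π·(6.78×10^11)²) = 66.71 W m^-2.
The planet absorbs (1−α)S over its disc πR² and re-emits over 4πR², so the mean absorbed flux is (1−0.392)·66.71/4 = 10.14 W m^-2.
Equating to εσT⁴ with ε = 0.78: T = (10.14/0.78σ)^(1/4) = 123.1 K.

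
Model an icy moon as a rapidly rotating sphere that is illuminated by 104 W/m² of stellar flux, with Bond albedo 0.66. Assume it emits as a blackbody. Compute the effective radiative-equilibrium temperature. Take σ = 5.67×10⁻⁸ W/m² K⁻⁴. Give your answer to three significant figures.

112 K

The planet absorbs (1−α)S over its disc πR² and re-emits over 4πR², so the mean absorbed flux is (1−0.66)·104.0/4 = 8.840 W/m².
Balancing against σT⁴: T = (8.840/5.67×10⁻⁸)^(1/4) = 111.7 K.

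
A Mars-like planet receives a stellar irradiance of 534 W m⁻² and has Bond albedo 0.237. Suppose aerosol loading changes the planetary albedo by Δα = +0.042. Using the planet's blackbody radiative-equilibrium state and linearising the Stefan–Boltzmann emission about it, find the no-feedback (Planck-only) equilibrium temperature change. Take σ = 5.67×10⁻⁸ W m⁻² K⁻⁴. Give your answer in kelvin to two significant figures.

Reference equilibrium: T_e = [S(1−α)/(4σ)]^(1/4) = 205.9 K.
ΔF = −(S/4)Δα = −(534.0/4)×(+0.042) = -5.607 W m⁻².
The Planck feedback parameter is 4σT_e³ = 1.979 W m⁻²/K.
So ΔT₀ = -5.607/1.979 = -2.83 K.

-2.8 K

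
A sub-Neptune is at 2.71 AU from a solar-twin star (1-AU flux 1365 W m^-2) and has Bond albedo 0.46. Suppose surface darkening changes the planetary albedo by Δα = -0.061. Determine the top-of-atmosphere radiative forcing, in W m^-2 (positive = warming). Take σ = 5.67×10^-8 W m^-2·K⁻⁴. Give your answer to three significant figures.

2.83 W m^-2

By the inverse-square law, S = 1365/2.71² = 185.9 W m^-2.
The change in absorbed flux is Δ[S(1−α)/4] = −SΔα/4 = 2.834 W m^-2.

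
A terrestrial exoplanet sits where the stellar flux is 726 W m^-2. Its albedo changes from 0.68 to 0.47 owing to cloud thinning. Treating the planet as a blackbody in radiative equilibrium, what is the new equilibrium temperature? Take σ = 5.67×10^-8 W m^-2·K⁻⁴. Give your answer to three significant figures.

203 K

With the new albedo, S(1−α₂)/4 = 96.20 W m^-2, so T₂ = 203.0 K.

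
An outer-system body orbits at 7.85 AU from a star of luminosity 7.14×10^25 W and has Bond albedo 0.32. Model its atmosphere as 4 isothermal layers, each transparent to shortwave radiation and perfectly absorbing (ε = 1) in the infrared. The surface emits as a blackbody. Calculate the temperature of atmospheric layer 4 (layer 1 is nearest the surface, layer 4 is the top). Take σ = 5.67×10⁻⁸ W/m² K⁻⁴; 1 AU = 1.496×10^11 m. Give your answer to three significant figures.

Orbital distance: d = 7.85 AU = 1.174×10^12 m.
S = L/(4πd²) = 4.120 W/m².
OLR = S(1−α)/4 = 0.7004 W/m²; the top layer radiates at T_e = 59.28 K.
The net upward flux σT_e⁴ is constant between every pair of levels, so T_k⁴ = (N+1−k)T_e⁴.
T_4 = (1)^(1/4)·59.28 = 59.28 K.

59.3 K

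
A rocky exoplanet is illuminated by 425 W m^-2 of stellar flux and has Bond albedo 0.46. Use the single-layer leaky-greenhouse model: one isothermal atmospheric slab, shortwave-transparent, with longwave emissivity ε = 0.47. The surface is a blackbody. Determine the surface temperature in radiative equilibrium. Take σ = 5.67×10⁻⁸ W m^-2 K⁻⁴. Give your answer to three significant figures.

At the top of the atmosphere, σT_e⁴ = S(1−α)/4 = 57.38 W m^-2, giving T_e = 178.4 K.
Surface balance with a leaky layer gives σT_s⁴ = σT_e⁴·2/(2−ε), so T_s = T_e·[2/(2−0.47)]^(1/4) = 190.7 K.

191 kelvin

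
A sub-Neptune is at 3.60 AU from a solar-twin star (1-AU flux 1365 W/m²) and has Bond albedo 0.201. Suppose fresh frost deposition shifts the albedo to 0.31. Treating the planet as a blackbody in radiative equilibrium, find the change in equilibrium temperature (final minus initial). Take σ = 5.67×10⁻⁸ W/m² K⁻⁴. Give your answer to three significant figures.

-5.00 K

By the inverse-square law, S = 1365/3.60² = 105.3 W/m².
Initial: T₁ = [S(1−0.201)/(4σ)]^(1/4) = 138.8 K.
With α = 0.31, T₂ = 133.8 K.
ΔT = T₂ − T₁ = -4.997 K.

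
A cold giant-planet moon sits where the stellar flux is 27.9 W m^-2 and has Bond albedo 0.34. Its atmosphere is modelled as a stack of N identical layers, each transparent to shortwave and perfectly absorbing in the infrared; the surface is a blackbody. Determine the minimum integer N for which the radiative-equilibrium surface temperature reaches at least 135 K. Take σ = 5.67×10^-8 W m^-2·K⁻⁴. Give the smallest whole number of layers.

4

The effective emission temperature is T_e = [S(1−α)/(4σ)]^¼ = 94.92 K.
Since T_s⁴ = (N+1)T_e⁴, we need N ≥ (T_s/T_e)⁴ − 1 = 3.091.
So N ≥ 3.091; the smallest integer is N = 4.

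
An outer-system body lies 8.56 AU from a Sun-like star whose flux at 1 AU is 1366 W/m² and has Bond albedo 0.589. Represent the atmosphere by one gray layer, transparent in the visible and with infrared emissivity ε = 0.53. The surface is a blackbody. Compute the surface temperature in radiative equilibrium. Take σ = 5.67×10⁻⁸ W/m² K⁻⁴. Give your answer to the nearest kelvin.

Irradiance scales as 1/d², so S = 1366 W/m² × (1/8.56)² = 18.64 W/m².
Effective emission temperature (TOA balance): σT_e⁴ = S(1−α)/4 = 1.916 W/m² → T_e = 76.24 K.
Surface balance with a leaky layer gives σT_s⁴ = σT_e⁴·2/(2−ε), so T_s = T_e·[2/(2−0.53)]^(1/4) = 82.34 K.

82 K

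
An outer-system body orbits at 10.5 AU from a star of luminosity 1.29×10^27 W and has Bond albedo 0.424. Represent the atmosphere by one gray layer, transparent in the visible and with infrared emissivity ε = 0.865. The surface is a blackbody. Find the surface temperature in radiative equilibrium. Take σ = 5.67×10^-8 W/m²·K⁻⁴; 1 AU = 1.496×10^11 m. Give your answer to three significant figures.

117 K

d = 10.5 × 1.496×10^11 m = 1.571×10^12 m.
Flux at the orbit: S = L/(4πd²) = 1.29×10^27/(4π·(1.57×10^12)²) = 41.60 W/m².
The planet radiates to space at T_e = [S(1−α)/(4σ)]^(1/4) = 101.4 K.
For a single slab of emissivity ε, T_s⁴ = 2T_e⁴/(2−ε); thus T_s = 101.4·(1.762)^(1/4) = 116.8 K.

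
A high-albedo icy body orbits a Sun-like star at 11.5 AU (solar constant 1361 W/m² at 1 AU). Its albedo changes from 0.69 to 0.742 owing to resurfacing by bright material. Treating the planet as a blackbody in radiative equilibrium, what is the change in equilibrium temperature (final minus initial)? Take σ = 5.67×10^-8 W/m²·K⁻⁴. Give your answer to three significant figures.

By the inverse-square law, S = 1361/11.5² = 10.29 W/m².
Initial: T₁ = [S(1−0.69)/(4σ)]^(1/4) = 61.24 K.
With α = 0.742, T₂ = 58.49 K.
ΔT = T₂ − T₁ = -2.748 K.

-2.75 kelvin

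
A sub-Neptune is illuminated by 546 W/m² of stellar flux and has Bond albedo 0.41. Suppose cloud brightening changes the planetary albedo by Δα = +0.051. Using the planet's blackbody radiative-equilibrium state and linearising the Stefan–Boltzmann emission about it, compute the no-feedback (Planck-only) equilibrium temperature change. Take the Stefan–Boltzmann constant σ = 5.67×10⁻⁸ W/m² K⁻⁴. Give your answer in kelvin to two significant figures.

Reference equilibrium: T_e = [S(1−α)/(4σ)]^(1/4) = 194.1 K.
TOA radiative forcing: ΔF = −S·Δα/4 = −546.0·(+0.051)/4 = -6.961 W/m².
Linearising σT⁴ gives d(σT⁴)/dT = 4σT_e³ = 1.659 W/m² per K.
So ΔT₀ = -6.961/1.659 = -4.20 K.

-4.2 K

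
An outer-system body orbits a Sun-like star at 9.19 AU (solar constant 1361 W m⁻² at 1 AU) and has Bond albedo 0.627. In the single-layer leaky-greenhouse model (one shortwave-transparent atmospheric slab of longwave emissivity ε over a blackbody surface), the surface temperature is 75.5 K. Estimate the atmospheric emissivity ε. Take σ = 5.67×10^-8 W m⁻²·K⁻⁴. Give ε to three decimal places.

0.369

Flux at the orbit: S = 1361/(9.19)² = 16.11 W m⁻².
Effective temperature: T_e = [S(1−α)/(4σ)]^(1/4) = 71.75 K.
Inverting T_s⁴ = 2T_e⁴/(2−ε): (T_e/T_s)⁴ = 0.8157, so ε = 2(1 − 0.8157) = 0.3687.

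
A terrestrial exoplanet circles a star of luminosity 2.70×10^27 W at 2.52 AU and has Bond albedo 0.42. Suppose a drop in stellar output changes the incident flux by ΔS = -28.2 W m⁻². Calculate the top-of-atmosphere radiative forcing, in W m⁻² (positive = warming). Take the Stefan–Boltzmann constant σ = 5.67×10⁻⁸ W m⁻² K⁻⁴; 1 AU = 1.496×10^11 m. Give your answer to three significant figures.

-4.09 W m⁻²

Orbital distance: d = 2.52 AU = 3.770×10^11 m.
Flux at the orbit: S = L/(4πd²) = 2.70×10^27/(4π·(3.77×10^11)²) = 1512 W m⁻².
Only a fraction (1−α) is absorbed and it's spread over 4πR², so ΔF = (1−α)ΔS/4 = -4.089 W m⁻².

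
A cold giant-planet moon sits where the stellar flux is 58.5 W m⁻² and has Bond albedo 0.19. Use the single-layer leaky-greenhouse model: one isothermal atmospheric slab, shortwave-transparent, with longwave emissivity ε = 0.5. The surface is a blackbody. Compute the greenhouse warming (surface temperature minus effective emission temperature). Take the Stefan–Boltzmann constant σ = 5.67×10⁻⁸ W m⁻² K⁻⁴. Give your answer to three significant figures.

8.97 kelvin

The planet radiates to space at T_e = [S(1−α)/(4σ)]^(1/4) = 120.2 K.
For a single slab of emissivity ε, T_s⁴ = 2T_e⁴/(2−ε); thus T_s = 120.2·(1.333)^(1/4) = 129.2 K.
Greenhouse warming: T_s − T_e = 8.965 K.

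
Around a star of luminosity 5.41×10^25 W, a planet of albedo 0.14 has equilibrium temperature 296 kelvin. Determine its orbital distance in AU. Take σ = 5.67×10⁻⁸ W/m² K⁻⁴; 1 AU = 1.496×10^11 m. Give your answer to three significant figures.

Energy balance gives S = 4σT⁴/(1−α) = 2024 W/m².
Then d = [L/(4πS)]^(1/2) = 4.611×10^10 m, i.e. 0.3083 AU.

0.308 AU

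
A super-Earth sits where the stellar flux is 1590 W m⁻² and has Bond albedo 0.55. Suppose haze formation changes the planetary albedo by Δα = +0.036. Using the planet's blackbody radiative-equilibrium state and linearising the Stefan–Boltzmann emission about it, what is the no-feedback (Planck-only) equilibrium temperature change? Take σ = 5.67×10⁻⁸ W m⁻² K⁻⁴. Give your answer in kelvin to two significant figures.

Reference equilibrium: T_e = [S(1−α)/(4σ)]^(1/4) = 237.0 K.
TOA radiative forcing: ΔF = −S·Δα/4 = −1590·(+0.036)/4 = -14.31 W m⁻².
Planck response: λ_P = 4σT_e³ = 4·5.67×10⁻⁸·(237.0)³ = 3.019 W m⁻²/K.
Hence the no-feedback warming is ΔF/(4σT_e³) = -4.74 K.

-4.7 K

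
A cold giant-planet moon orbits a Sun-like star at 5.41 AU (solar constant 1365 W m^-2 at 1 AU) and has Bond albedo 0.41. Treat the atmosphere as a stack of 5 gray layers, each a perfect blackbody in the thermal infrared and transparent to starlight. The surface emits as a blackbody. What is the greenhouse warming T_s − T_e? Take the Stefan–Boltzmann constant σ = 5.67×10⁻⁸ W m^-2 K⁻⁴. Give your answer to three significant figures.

By the inverse-square law, S = 1365/5.41² = 46.64 W m^-2.
Top-of-atmosphere balance: σT_e⁴ = S(1−α)/4 = 6.879 W m^-2 → T_e = 105.0 K.
T_s = (N+1)^(1/4)·T_e = 164.3 K.
Warming: T_s − T_e = 59.31 K.

59.3 K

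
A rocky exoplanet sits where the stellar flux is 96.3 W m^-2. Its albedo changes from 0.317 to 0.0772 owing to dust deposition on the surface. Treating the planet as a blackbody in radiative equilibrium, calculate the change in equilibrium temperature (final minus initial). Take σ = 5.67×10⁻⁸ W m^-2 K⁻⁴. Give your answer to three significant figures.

Initial: T₁ = [S(1−0.317)/(4σ)]^(1/4) = 130.5 K.
With α = 0.0772, T₂ = 140.7 K.
Change: 140.7 − 130.5 = 10.20 K.

10.2 kelvin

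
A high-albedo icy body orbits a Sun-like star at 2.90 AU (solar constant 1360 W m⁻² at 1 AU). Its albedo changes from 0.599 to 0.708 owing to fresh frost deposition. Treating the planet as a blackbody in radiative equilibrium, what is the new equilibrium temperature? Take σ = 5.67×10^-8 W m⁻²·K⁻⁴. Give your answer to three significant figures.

Flux at the orbit: S = 1360/(2.90)² = 161.7 W m⁻².
T₂ = [S(1−α₂)/(4σ)]^(1/4) = [161.7·0.292/(4σ)]^(1/4) = 120.1 K.

120 kelvin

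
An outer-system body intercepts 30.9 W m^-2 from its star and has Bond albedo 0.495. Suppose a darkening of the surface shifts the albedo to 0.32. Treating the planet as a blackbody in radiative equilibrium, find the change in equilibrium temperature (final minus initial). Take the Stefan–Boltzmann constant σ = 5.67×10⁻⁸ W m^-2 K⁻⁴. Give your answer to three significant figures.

7.03 kelvin

With α = 0.495, T₁ = 91.08 K.
Final:   T₂ = [S(1−0.32)/(4σ)]^(1/4) = 98.11 K.
Change: 98.11 − 91.08 = 7.033 K.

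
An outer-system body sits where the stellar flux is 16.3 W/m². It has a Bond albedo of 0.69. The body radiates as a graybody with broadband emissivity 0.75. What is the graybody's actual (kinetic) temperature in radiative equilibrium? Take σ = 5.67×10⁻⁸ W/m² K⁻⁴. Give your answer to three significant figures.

The planet absorbs (1−α)S over its disc πR² and re-emits over 4πR², so the mean absorbed flux is (1−0.69)·16.30/4 = 1.263 W/m².
Equating to εσT⁴ with ε = 0.75: T = (1.263/0.75σ)^(1/4) = 73.83 K.

73.8 kelvin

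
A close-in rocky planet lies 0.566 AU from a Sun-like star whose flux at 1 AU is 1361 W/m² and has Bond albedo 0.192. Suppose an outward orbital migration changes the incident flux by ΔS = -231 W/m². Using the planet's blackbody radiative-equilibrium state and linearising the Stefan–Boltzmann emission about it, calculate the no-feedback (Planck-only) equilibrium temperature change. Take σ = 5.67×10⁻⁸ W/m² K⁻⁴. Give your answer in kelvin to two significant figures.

-4.8 K

Irradiance scales as 1/d², so S = 1361 W/m² × (1/0.566)² = 4248 W/m².
Unperturbed T_e = [4248·(1−0.192)/(4σ)]^¼ = 350.8 K.
ΔF = Δ[S(1−α)]/4 = (1−0.192)·-231/4 = -46.66 W/m².
Linearising σT⁴ gives d(σT⁴)/dT = 4σT_e³ = 9.787 W/m² per K.
Hence the no-feedback warming is ΔF/(4σT_e³) = -4.77 K.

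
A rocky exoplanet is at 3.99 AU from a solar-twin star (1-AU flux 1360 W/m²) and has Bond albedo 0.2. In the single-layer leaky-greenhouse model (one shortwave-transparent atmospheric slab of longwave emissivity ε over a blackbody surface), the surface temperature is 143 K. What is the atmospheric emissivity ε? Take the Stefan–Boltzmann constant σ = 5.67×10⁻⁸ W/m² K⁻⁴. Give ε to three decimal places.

By the inverse-square law, S = 1360/3.99² = 85.43 W/m².
First, T_e = [85.43·(1−0.2)/(4σ)]^(1/4) = 131.8 K.
T_s⁴ = T_e⁴·2/(2−ε) → ε = 2 − 2(T_e/T_s)⁴ = 2 − 2·(131.8/143)⁴ = 0.5588.

0.559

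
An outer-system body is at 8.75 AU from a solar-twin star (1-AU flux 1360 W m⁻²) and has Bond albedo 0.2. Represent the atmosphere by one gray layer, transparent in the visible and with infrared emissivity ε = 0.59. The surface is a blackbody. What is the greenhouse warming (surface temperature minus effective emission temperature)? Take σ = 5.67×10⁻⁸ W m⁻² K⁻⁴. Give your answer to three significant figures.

8.12 K

Flux at the orbit: S = 1360/(8.75)² = 17.76 W m⁻².
The planet radiates to space at T_e = [S(1−α)/(4σ)]^(1/4) = 88.97 K.
The surface balance (absorbed SW + ε·downward IR = σT_s⁴) with T_a⁴ = T_s⁴/2 reduces to T_s = T_e·[2/(2−ε)]^¼ = 97.09 K.
The atmosphere warms the surface by 8.125 K.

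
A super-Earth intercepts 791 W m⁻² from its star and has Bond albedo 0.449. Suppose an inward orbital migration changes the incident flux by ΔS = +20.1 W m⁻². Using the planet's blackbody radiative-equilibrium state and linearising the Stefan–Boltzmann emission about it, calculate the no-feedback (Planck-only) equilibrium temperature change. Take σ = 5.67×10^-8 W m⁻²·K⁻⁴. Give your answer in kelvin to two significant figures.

The baseline emission temperature is T_e = 209.4 K.
Only a fraction (1−α) is absorbed and it's spread over 4πR², so ΔF = (1−α)ΔS/4 = 2.769 W m⁻².
Linearising σT⁴ gives d(σT⁴)/dT = 4σT_e³ = 2.082 W m⁻² per K.
Hence the no-feedback warming is ΔF/(4σT_e³) = 1.33 K.

1.3 K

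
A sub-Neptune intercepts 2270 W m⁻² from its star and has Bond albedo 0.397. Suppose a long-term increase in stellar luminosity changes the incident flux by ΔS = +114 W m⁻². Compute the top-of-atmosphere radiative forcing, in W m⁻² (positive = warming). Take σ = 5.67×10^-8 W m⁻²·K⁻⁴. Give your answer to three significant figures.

ΔF = Δ[S(1−α)]/4 = (1−0.397)·+114/4 = 17.19 W m⁻².

17.2 W m⁻²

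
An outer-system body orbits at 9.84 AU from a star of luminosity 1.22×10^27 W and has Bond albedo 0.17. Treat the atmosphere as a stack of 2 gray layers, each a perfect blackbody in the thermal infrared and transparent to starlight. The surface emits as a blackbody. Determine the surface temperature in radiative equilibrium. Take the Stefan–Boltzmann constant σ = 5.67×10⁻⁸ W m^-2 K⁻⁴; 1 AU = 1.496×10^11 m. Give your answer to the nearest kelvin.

d = 9.84 × 1.496×10^11 m = 1.472×10^12 m.
Flux at the orbit: S = L/(4πd²) = 1.22×10^27/(4π·(1.47×10^12)²) = 44.80 W m^-2.
OLR = S(1−α)/4 = 9.296 W m^-2; the top layer radiates at T_e = 113.2 K.
With N = 2 opaque layers, T_s = (N+1)^(1/4)·T_e = 3^(1/4)·113.2 = 148.9 K.

149 kelvin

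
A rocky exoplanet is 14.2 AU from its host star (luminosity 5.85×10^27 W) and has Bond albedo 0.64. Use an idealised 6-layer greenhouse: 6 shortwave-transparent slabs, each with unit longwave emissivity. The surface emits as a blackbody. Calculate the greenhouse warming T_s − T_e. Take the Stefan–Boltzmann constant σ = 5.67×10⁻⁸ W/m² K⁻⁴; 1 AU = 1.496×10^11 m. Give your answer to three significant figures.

70.9 kelvin

Orbital distance: d = 14.2 AU = 2.124×10^12 m.
Flux at the orbit: S = L/(4πd²) = 5.85×10^27/(4π·(2.12×10^12)²) = 103.2 W/m².
The effective emission temperature is T_e = [S(1−α)/(4σ)]^¼ = 113.1 K.
Surface: T_s = (7)^¼·T_e = 184.0 K.
So the greenhouse effect raises the surface by 184.0 − 113.1 = 70.88 K.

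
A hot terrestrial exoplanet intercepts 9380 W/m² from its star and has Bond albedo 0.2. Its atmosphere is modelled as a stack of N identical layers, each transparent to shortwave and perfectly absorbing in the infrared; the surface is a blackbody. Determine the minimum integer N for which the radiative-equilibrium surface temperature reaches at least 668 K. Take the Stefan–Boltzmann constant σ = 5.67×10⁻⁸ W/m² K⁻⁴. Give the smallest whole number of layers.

OLR = S(1−α)/4 = 1876 W/m²; the top layer radiates at T_e = 426.5 K.
Need (N+1)T_e⁴ ≥ T_s⁴, i.e. N+1 ≥ (668/426.5)⁴ = 6.018.
So N ≥ 5.018; the smallest integer is N = 6.

6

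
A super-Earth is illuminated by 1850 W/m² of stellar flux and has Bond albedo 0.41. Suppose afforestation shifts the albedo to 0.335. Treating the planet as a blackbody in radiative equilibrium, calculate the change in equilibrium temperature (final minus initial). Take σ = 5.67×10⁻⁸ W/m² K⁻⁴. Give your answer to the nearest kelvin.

Initial: T₁ = [S(1−0.41)/(4σ)]^(1/4) = 263.4 K.
After:  T₂ = [1850·0.665/(4σ)]^(1/4) = 271.4 K.
Change: 271.4 − 263.4 = 7.999 K.

8 K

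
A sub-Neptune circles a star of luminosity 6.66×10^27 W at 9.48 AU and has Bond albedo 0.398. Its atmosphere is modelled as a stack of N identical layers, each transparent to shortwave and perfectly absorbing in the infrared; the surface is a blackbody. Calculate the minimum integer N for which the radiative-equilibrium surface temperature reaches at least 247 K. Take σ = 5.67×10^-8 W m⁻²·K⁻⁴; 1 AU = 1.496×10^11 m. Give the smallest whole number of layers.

5

Orbital distance: d = 9.48 AU = 1.418×10^12 m.
Flux at the orbit: S = L/(4πd²) = 6.66×10^27/(4π·(1.42×10^12)²) = 263.5 W m⁻².
The effective emission temperature is T_e = [S(1−α)/(4σ)]^¼ = 162.6 K.
Since T_s⁴ = (N+1)T_e⁴, we need N ≥ (T_s/T_e)⁴ − 1 = 4.322.
So N ≥ 4.322; the smallest integer is N = 5.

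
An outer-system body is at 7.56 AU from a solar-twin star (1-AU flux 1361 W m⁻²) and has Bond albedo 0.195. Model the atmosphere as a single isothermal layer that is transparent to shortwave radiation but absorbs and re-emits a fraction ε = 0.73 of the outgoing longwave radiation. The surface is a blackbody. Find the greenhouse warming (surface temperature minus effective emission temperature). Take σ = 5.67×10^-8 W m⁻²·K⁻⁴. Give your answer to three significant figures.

11.5 K

Flux at the orbit: S = 1361/(7.56)² = 23.81 W m⁻².
The planet radiates to space at T_e = [S(1−α)/(4σ)]^(1/4) = 95.88 K.
The surface balance (absorbed SW + ε·downward IR = σT_s⁴) with T_a⁴ = T_s⁴/2 reduces to T_s = T_e·[2/(2−ε)]^¼ = 107.4 K.
Greenhouse warming: T_s − T_e = 11.53 K.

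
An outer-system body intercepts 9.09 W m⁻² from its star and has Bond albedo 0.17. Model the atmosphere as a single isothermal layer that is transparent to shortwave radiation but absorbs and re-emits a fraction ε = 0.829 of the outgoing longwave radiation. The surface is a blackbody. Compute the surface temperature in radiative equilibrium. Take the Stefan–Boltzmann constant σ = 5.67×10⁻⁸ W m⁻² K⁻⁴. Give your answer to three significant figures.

86.8 K

The planet radiates to space at T_e = [S(1−α)/(4σ)]^(1/4) = 75.95 K.
The surface balance (absorbed SW + ε·downward IR = σT_s⁴) with T_a⁴ = T_s⁴/2 reduces to T_s = T_e·[2/(2−ε)]^¼ = 86.82 K.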